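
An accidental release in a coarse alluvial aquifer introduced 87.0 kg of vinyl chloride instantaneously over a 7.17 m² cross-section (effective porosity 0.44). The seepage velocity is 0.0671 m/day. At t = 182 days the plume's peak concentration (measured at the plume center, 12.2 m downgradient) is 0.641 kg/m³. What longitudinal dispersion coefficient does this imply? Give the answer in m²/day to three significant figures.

At the plume center C_max = M/(n_e·A·√(4πDt)), so D = M²/(4πt·(n_e·A·C_max)²).
n_e·A·C_max = 0.44 × 7.17 × 0.641 = 2.022 kg/m.
D = 87.0²/(4π × 182 × 2.022²) = 0.809 m²/day.

0.809 m²/day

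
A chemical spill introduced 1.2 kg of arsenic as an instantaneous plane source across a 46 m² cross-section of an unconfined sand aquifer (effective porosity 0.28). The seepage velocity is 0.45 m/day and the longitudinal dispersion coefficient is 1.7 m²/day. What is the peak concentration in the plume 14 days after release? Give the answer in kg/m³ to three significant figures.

The peak of an instantaneous 1D plume sits at x = vt; there the Gaussian factor is 1 and C_max = M/(n_e·A·√(4πDt)), where n_e·A is the pore area the mass is dissolved in.
√(4πDt) = √(4π × 1.7 × 14) = 17.29 m, so C_max = 1.2/(0.28 × 46 × 17.29) = 0.00539 kg/m³.

0.00539 kg/m³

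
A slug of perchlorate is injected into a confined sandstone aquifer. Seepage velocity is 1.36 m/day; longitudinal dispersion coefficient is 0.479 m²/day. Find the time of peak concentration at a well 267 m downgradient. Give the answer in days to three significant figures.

196 days

For the 1D instantaneous-source solution, setting ∂C/∂t = 0 at fixed x gives v²t² + 2Dt − x² = 0, so t = (√(D² + v²x²) − D)/v².
√(D² + v²x²) = √(0.479² + 1.36² × 267²) = 363.1; v² = 1.8496.
t = (363.1 − 0.479)/1.8496 = 196 days (vs. the pure-advection estimate x/v = 196 d).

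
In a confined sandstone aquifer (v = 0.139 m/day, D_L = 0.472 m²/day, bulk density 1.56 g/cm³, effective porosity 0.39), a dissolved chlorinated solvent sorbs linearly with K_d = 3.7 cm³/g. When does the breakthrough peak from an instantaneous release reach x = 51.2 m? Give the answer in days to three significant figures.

Retardation factor R = 1 + ρ_b·K_d/n = 1 + 1.56 × 3.7/0.39 = 15.80.
Sorption retards both mechanisms: v_R = v/R = 0.008797 m/day, D_R = D/R = 0.02987 m²/day.
Peak time from v_R²t² + 2D_R t − x² = 0: t = (√(D_R² + v_R²x²) − D_R)/v_R².
√(D_R² + v_R²x²) = √(0.02987² + 0.008797² × 51.2²) = 0.4514; v_R² = 7.739e-05.
t = (0.4514 − 0.02987)/7.739e-05 = 5450 days.

5450 days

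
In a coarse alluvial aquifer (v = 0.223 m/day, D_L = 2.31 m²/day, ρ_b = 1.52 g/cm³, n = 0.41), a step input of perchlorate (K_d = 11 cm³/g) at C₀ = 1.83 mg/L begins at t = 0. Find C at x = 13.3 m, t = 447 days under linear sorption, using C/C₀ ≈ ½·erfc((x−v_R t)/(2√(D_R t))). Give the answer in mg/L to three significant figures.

0.110 mg/L

Retardation factor R = 1 + ρ_b·K_d/n = 1 + 1.52 × 11/0.41 = 41.78.
Sorption retards both mechanisms: v_R = v/R = 0.005337 m/day, D_R = D/R = 0.05529 m²/day.
v_R·t = 0.005337 × 447 = 2.385639 m; 2√(D_R t) = 9.943 m; argument = (13.3 − 2.385639)/9.943 = 1.098.
C = C₀ × ½·erfc(1.098) = 1.83 × 0.06023 = 0.110 mg/L.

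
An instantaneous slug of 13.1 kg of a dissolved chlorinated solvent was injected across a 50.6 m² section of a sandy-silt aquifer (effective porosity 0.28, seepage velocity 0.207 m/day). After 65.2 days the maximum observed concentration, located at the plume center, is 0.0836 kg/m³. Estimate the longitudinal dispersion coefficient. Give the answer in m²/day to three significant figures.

At the plume center C_max = M/(n_e·A·√(4πDt)), so D = M²/(4πt·(n_e·A·C_max)²).
n_e·A·C_max = 0.28 × 50.6 × 0.0836 = 1.184 kg/m.
D = 13.1²/(4π × 65.2 × 1.184²) = 0.149 m²/day.

0.149 m²/day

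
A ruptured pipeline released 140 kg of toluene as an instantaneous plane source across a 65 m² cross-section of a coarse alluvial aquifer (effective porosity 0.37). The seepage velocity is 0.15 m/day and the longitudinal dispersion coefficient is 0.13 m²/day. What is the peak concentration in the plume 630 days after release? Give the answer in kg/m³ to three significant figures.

The peak of an instantaneous 1D plume sits at x = vt; there the Gaussian factor is 1 and C_max = M/(n_e·A·√(4πDt)), where n_e·A is the pore area the mass is dissolved in.
√(4πDt) = √(4π × 0.13 × 630) = 32.08 m, so C_max = 140/(0.37 × 65 × 32.08) = 0.181 kg/m³.

0.181 kg/m³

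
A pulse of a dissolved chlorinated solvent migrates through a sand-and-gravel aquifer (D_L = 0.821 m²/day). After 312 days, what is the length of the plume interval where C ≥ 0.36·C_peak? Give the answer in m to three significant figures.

64.7 m

The plume is Gaussian with σ = √(2Dt) = √(2 × 0.821 × 312) = 22.63 m.
C/C_peak = exp(−Δx²/(2σ²)) = 0.36 ⇒ Δx = σ·√(−2 ln 0.36) = 22.63 × 1.429 = 32.34 m.
Width = 2Δx = 64.7 m.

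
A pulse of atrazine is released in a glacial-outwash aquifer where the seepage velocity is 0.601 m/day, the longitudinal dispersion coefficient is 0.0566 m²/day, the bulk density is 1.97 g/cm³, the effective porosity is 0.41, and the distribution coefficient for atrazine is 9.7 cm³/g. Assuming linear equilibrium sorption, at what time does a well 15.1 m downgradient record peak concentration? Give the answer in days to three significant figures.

Retardation factor R = 1 + ρ_b·K_d/n = 1 + 1.97 × 9.7/0.41 = 47.61.
Sorption retards both mechanisms: v_R = v/R = 0.01262 m/day, D_R = D/R = 0.001189 m²/day.
Peak time from v_R²t² + 2D_R t − x² = 0: t = (√(D_R² + v_R²x²) − D_R)/v_R².
√(D_R² + v_R²x²) = √(0.001189² + 0.01262² × 15.1²) = 0.1906; v_R² = 0.0001593.
t = (0.1906 − 0.001189)/0.0001593 = 1190 days.

1190 days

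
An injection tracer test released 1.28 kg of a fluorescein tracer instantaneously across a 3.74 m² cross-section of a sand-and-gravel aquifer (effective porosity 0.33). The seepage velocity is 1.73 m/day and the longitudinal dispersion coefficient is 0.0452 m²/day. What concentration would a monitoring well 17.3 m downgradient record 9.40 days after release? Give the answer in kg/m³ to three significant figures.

0.238 kg/m³

For an instantaneous plane source, C(x,t) = M/(n_e·A·√(4πDt)) · exp(−(x−vt)²/(4Dt)), with n_e·A the pore (flow) area.
Plume center vt = 1.73 × 9.40 = 16.262 m, so the well at 17.3 m is 1.038 m downgradient of the peak.
√(4πDt) = 2.311 m, giving peak height M/(n_e·A·√(4πDt)) = 1.28/(0.33 × 3.74 × 2.311) = 0.4488 kg/m³.
(x−vt)²/(4Dt) = (1.038)²/(4 × 0.0452 × 9.40) = 0.6340; exp(−0.6340) = 0.5305.
C = 0.4488 × 0.5305 = 0.238 kg/m³.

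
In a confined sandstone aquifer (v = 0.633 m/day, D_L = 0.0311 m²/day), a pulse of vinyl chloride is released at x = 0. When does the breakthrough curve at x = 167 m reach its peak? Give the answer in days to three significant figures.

For the 1D instantaneous-source solution, setting ∂C/∂t = 0 at fixed x gives v²t² + 2Dt − x² = 0, so t = (√(D² + v²x²) − D)/v².
√(D² + v²x²) = √(0.0311² + 0.633² × 167²) = 105.7; v² = 0.400689.
t = (105.7 − 0.0311)/0.400689 = 264 days (vs. the pure-advection estimate x/v = 264 d).

264 days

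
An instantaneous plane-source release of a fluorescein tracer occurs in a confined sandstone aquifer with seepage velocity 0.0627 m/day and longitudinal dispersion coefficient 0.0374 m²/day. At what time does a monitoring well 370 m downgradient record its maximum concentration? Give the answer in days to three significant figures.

For the 1D instantaneous-source solution, setting ∂C/∂t = 0 at fixed x gives v²t² + 2Dt − x² = 0, so t = (√(D² + v²x²) − D)/v².
√(D² + v²x²) = √(0.0374² + 0.0627² × 370²) = 23.20; v² = 0.00393129.
t = (23.20 − 0.0374)/0.00393129 = 5890 days (vs. the pure-advection estimate x/v = 5900 d).

5890 days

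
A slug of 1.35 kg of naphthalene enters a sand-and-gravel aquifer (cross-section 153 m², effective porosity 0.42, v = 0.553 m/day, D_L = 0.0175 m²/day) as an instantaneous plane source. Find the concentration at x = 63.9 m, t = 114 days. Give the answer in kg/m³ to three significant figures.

For an instantaneous plane source, C(x,t) = M/(n_e·A·√(4πDt)) · exp(−(x−vt)²/(4Dt)), with n_e·A the pore (flow) area.
Plume center vt = 0.553 × 114 = 63.042 m, so the well at 63.9 m is 0.858 m downgradient of the peak.
√(4πDt) = 5.007 m, giving peak height M/(n_e·A·√(4πDt)) = 1.35/(0.42 × 153 × 5.007) = 0.004196 kg/m³.
(x−vt)²/(4Dt) = (0.858)²/(4 × 0.0175 × 114) = 0.09225; exp(−0.09225) = 0.9119.
C = 0.004196 × 0.9119 = 0.00383 kg/m³.

0.00383 kg/m³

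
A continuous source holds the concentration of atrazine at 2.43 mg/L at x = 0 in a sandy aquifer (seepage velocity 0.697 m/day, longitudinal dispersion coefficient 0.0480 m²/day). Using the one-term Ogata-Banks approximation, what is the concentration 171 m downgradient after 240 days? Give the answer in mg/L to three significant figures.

0.533 mg/L

For a continuous step input, C/C₀ ≈ ½·erfc((x−vt)/(2√(Dt))).
vt = 0.697 × 240 = 167.28 m and 2√(Dt) = 2√(0.0480 × 240) = 6.788 m.
Argument (x−vt)/(2√(Dt)) = (171 − 167.28)/6.788 = 0.5480; ½·erfc(0.5480) = 0.2192.
C = 2.43 × 0.2192 = 0.533 mg/L.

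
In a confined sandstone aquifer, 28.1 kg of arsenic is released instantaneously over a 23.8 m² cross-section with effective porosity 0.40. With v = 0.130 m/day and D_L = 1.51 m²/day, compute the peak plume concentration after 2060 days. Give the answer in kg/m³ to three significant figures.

The peak of an instantaneous 1D plume sits at x = vt; there the Gaussian factor is 1 and C_max = M/(n_e·A·√(4πDt)), where n_e·A is the pore area the mass is dissolved in.
√(4πDt) = √(4π × 1.51 × 2060) = 197.7 m, so C_max = 28.1/(0.40 × 23.8 × 197.7) = 0.0149 kg/m³.

0.0149 kg/m³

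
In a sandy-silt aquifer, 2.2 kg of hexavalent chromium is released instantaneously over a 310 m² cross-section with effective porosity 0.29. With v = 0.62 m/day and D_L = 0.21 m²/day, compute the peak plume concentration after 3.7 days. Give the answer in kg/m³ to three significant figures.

The peak of an instantaneous 1D plume sits at x = vt; there the Gaussian factor is 1 and C_max = M/(n_e·A·√(4πDt)), where n_e·A is the pore area the mass is dissolved in.
√(4πDt) = √(4π × 0.21 × 3.7) = 3.125 m, so C_max = 2.2/(0.29 × 310 × 3.125) = 0.00783 kg/m³.

0.00783 kg/m³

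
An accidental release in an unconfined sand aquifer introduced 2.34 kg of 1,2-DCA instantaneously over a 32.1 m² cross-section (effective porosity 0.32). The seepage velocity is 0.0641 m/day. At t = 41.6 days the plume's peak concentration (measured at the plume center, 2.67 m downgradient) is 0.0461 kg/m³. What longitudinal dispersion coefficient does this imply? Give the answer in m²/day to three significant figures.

At the plume center C_max = M/(n_e·A·√(4πDt)), so D = M²/(4πt·(n_e·A·C_max)²).
n_e·A·C_max = 0.32 × 32.1 × 0.0461 = 0.4735 kg/m.
D = 2.34²/(4π × 41.6 × 0.4735²) = 0.0467 m²/day.

0.0467 m²/day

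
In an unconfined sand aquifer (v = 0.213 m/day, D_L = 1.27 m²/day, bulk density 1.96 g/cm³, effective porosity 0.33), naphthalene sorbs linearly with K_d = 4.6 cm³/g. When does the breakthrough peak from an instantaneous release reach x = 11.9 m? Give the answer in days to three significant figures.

977 days

Retardation factor R = 1 + ρ_b·K_d/n = 1 + 1.96 × 4.6/0.33 = 28.32.
Sorption retards both mechanisms: v_R = v/R = 0.007521 m/day, D_R = D/R = 0.04484 m²/day.
Peak time from v_R²t² + 2D_R t − x² = 0: t = (√(D_R² + v_R²x²) − D_R)/v_R².
√(D_R² + v_R²x²) = √(0.04484² + 0.007521² × 11.9²) = 0.1001; v_R² = 5.657e-05.
t = (0.1001 − 0.04484)/5.657e-05 = 977 days.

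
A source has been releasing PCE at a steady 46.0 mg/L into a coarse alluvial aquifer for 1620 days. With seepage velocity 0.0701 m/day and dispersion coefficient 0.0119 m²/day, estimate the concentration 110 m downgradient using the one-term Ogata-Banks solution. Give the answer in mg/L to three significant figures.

33.0 mg/L

For a continuous step input, C/C₀ ≈ ½·erfc((x−vt)/(2√(Dt))).
vt = 0.0701 × 1620 = 113.562 m and 2√(Dt) = 2√(0.0119 × 1620) = 8.781 m.
Argument (x−vt)/(2√(Dt)) = (110 − 113.562)/8.781 = -0.4056; ½·erfc(-0.4056) = 0.7169.
C = 46.0 × 0.7169 = 33.0 mg/L.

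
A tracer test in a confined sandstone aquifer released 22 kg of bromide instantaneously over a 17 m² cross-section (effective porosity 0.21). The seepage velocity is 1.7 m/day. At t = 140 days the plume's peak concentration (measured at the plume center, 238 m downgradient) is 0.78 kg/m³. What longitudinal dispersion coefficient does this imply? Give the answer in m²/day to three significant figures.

0.0355 m²/day

At the plume center C_max = M/(n_e·A·√(4πDt)), so D = M²/(4πt·(n_e·A·C_max)²).
n_e·A·C_max = 0.21 × 17 × 0.78 = 2.785 kg/m.
D = 22²/(4π × 140 × 2.785²) = 0.0355 m²/day.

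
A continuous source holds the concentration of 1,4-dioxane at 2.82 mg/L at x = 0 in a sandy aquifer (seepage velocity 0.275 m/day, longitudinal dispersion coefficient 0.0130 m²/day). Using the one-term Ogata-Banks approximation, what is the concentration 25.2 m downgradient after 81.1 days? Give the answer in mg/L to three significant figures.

0.0649 mg/L

For a continuous step input, C/C₀ ≈ ½·erfc((x−vt)/(2√(Dt))).
vt = 0.275 × 81.1 = 22.3025 m and 2√(Dt) = 2√(0.0130 × 81.1) = 2.054 m.
Argument (x−vt)/(2√(Dt)) = (25.2 − 22.3025)/2.054 = 1.411; ½·erfc(1.411) = 0.02300.
C = 2.82 × 0.02300 = 0.0649 mg/L.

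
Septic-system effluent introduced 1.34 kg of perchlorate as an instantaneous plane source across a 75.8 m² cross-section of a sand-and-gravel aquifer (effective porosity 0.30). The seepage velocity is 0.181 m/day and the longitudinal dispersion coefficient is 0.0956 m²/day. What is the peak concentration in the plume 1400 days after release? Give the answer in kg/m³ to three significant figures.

0.00144 kg/m³

The peak of an instantaneous 1D plume sits at x = vt; there the Gaussian factor is 1 and C_max = M/(n_e·A·√(4πDt)), where n_e·A is the pore area the mass is dissolved in.
√(4πDt) = √(4π × 0.0956 × 1400) = 41.01 m, so C_max = 1.34/(0.30 × 75.8 × 41.01) = 0.00144 kg/m³.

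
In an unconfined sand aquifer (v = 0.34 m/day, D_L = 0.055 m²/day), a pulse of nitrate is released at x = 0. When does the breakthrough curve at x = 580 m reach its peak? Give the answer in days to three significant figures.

1710 days

For the 1D instantaneous-source solution, setting ∂C/∂t = 0 at fixed x gives v²t² + 2Dt − x² = 0, so t = (√(D² + v²x²) − D)/v².
√(D² + v²x²) = √(0.055² + 0.34² × 580²) = 197.2; v² = 0.1156.
t = (197.2 − 0.055)/0.1156 = 1710 days (vs. the pure-advection estimate x/v = 1710 d).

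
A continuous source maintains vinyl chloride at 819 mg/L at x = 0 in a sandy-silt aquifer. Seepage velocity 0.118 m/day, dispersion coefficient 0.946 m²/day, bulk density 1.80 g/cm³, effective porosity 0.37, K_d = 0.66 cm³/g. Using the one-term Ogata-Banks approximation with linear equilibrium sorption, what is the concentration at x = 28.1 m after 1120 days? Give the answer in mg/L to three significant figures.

457 mg/L

Retardation factor R = 1 + ρ_b·K_d/n = 1 + 1.80 × 0.66/0.37 = 4.211.
Sorption retards both mechanisms: v_R = v/R = 0.02802 m/day, D_R = D/R = 0.2246 m²/day.
v_R·t = 0.02802 × 1120 = 31.3824 m; 2√(D_R t) = 31.72 m; argument = (28.1 − 31.3824)/31.72 = -0.1035.
C = C₀ × ½·erfc(-0.1035) = 819 × 0.5582 = 457 mg/L.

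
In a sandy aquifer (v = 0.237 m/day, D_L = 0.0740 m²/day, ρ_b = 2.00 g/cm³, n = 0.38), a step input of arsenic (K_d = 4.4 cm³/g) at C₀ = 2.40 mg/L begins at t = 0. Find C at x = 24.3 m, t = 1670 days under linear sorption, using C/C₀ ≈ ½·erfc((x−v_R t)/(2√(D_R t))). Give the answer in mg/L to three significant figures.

Retardation factor R = 1 + ρ_b·K_d/n = 1 + 2.00 × 4.4/0.38 = 24.16.
Sorption retards both mechanisms: v_R = v/R = 0.009810 m/day, D_R = D/R = 0.003063 m²/day.
v_R·t = 0.009810 × 1670 = 16.3827 m; 2√(D_R t) = 4.523 m; argument = (24.3 − 16.3827)/4.523 = 1.750.
C = C₀ × ½·erfc(1.750) = 2.40 × 0.006664 = 0.0160 mg/L.

0.0160 mg/L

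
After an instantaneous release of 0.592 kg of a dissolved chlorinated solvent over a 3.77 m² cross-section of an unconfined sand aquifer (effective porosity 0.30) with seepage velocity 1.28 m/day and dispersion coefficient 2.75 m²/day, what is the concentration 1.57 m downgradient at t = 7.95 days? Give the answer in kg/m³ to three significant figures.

0.0135 kg/m³

For an instantaneous plane source, C(x,t) = M/(n_e·A·√(4πDt)) · exp(−(x−vt)²/(4Dt)), with n_e·A the pore (flow) area.
Plume center vt = 1.28 × 7.95 = 10.176 m, so the well at 1.57 m is 8.606 m upgradient of the peak.
√(4πDt) = 16.58 m, giving peak height M/(n_e·A·√(4πDt)) = 0.592/(0.30 × 3.77 × 16.58) = 0.03157 kg/m³.
(x−vt)²/(4Dt) = (-8.606)²/(4 × 2.75 × 7.95) = 0.8469; exp(−0.8469) = 0.4287.
C = 0.03157 × 0.4287 = 0.0135 kg/m³.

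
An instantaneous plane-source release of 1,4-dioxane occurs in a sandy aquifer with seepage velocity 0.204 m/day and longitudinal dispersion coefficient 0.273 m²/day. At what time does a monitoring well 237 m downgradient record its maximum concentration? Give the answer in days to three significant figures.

1160 days

For the 1D instantaneous-source solution, setting ∂C/∂t = 0 at fixed x gives v²t² + 2Dt − x² = 0, so t = (√(D² + v²x²) − D)/v².
√(D² + v²x²) = √(0.273² + 0.204² × 237²) = 48.35; v² = 0.041616.
t = (48.35 − 0.273)/0.041616 = 1160 days (vs. the pure-advection estimate x/v = 1160 d).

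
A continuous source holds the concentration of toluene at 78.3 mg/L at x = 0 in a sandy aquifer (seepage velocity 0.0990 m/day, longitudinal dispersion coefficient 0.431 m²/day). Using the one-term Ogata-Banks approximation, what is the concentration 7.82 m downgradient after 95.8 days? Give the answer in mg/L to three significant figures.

For a continuous step input, C/C₀ ≈ ½·erfc((x−vt)/(2√(Dt))).
vt = 0.0990 × 95.8 = 9.4842 m and 2√(Dt) = 2√(0.431 × 95.8) = 12.85 m.
Argument (x−vt)/(2√(Dt)) = (7.82 − 9.4842)/12.85 = -0.1295; ½·erfc(-0.1295) = 0.5727.
C = 78.3 × 0.5727 = 44.8 mg/L.

44.8 mg/L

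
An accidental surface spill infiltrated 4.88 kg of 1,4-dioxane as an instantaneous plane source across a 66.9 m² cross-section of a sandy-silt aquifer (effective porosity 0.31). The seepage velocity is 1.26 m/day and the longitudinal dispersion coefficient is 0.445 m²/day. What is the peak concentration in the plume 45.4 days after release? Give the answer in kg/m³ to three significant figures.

0.0148 kg/m³

The peak of an instantaneous 1D plume sits at x = vt; there the Gaussian factor is 1 and C_max = M/(n_e·A·√(4πDt)), where n_e·A is the pore area the mass is dissolved in.
√(4πDt) = √(4π × 0.445 × 45.4) = 15.93 m, so C_max = 4.88/(0.31 × 66.9 × 15.93) = 0.0148 kg/m³.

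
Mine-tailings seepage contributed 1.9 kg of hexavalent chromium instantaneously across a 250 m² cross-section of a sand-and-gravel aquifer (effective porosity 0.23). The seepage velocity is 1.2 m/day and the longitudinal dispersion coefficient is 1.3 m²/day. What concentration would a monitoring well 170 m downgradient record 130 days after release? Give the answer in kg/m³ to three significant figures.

0.000537 kg/m³

For an instantaneous plane source, C(x,t) = M/(n_e·A·√(4πDt)) · exp(−(x−vt)²/(4Dt)), with n_e·A the pore (flow) area.
Plume center vt = 1.2 × 130 = 156 m, so the well at 170 m is 14 m downgradient of the peak.
√(4πDt) = 46.08 m, giving peak height M/(n_e·A·√(4πDt)) = 1.9/(0.23 × 250 × 46.08) = 0.0007171 kg/m³.
(x−vt)²/(4Dt) = (14)²/(4 × 1.3 × 130) = 0.2899; exp(−0.2899) = 0.7483.
C = 0.0007171 × 0.7483 = 0.000537 kg/m³.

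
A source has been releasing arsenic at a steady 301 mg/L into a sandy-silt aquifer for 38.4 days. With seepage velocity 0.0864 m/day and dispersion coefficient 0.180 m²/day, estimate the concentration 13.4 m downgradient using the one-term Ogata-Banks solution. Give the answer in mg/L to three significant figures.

For a continuous step input, C/C₀ ≈ ½·erfc((x−vt)/(2√(Dt))).
vt = 0.0864 × 38.4 = 3.31776 m and 2√(Dt) = 2√(0.180 × 38.4) = 5.258 m.
Argument (x−vt)/(2√(Dt)) = (13.4 − 3.31776)/5.258 = 1.918; ½·erfc(1.918) = 0.003339.
C = 301 × 0.003339 = 1.01 mg/L.

1.01 mg/L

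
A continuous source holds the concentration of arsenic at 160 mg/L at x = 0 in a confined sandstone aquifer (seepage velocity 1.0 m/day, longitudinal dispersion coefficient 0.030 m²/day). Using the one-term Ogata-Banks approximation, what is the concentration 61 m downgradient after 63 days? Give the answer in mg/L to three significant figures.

136 mg/L

For a continuous step input, C/C₀ ≈ ½·erfc((x−vt)/(2√(Dt))).
vt = 1.0 × 63 = 63 m and 2√(Dt) = 2√(0.030 × 63) = 2.750 m.
Argument (x−vt)/(2√(Dt)) = (61 − 63)/2.750 = -0.7273; ½·erfc(-0.7273) = 0.8482.
C = 160 × 0.8482 = 136 mg/L.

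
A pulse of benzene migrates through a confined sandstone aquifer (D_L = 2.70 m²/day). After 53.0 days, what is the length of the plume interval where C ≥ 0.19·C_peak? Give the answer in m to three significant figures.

The plume is Gaussian with σ = √(2Dt) = √(2 × 2.70 × 53.0) = 16.92 m.
C/C_peak = exp(−Δx²/(2σ²)) = 0.19 ⇒ Δx = σ·√(−2 ln 0.19) = 16.92 × 1.822 = 30.83 m.
Width = 2Δx = 61.7 m.

61.7 m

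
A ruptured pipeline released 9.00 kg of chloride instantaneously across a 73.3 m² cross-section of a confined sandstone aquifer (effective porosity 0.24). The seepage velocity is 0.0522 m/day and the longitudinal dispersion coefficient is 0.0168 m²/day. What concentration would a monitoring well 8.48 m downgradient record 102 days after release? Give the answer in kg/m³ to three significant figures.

0.0258 kg/m³

For an instantaneous plane source, C(x,t) = M/(n_e·A·√(4πDt)) · exp(−(x−vt)²/(4Dt)), with n_e·A the pore (flow) area.
Plume center vt = 0.0522 × 102 = 5.3244 m, so the well at 8.48 m is 3.1556 m downgradient of the peak.
√(4πDt) = 4.640 m, giving peak height M/(n_e·A·√(4πDt)) = 9.00/(0.24 × 73.3 × 4.640) = 0.1103 kg/m³.
(x−vt)²/(4Dt) = (3.1556)²/(4 × 0.0168 × 102) = 1.453; exp(−1.453) = 0.2339.
C = 0.1103 × 0.2339 = 0.0258 kg/m³.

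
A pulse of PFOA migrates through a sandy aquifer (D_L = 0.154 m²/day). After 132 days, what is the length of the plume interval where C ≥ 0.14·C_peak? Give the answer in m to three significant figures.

25.3 m

The plume is Gaussian with σ = √(2Dt) = √(2 × 0.154 × 132) = 6.376 m.
C/C_peak = exp(−Δx²/(2σ²)) = 0.14 ⇒ Δx = σ·√(−2 ln 0.14) = 6.376 × 1.983 = 12.64 m.
Width = 2Δx = 25.3 m.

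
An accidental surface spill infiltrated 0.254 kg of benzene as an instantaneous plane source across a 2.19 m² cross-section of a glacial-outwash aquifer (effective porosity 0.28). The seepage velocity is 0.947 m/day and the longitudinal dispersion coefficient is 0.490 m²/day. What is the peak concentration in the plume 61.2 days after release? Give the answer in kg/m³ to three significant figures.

0.0213 kg/m³

The peak of an instantaneous 1D plume sits at x = vt; there the Gaussian factor is 1 and C_max = M/(n_e·A·√(4πDt)), where n_e·A is the pore area the mass is dissolved in.
√(4πDt) = √(4π × 0.490 × 61.2) = 19.41 m, so C_max = 0.254/(0.28 × 2.19 × 19.41) = 0.0213 kg/m³.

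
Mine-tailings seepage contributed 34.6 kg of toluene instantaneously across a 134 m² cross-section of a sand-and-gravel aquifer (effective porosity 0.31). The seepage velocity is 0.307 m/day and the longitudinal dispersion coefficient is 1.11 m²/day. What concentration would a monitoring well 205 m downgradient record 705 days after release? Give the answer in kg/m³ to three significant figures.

For an instantaneous plane source, C(x,t) = M/(n_e·A·√(4πDt)) · exp(−(x−vt)²/(4Dt)), with n_e·A the pore (flow) area.
Plume center vt = 0.307 × 705 = 216.435 m, so the well at 205 m is 11.435 m upgradient of the peak.
√(4πDt) = 99.17 m, giving peak height M/(n_e·A·√(4πDt)) = 34.6/(0.31 × 134 × 99.17) = 0.008399 kg/m³.
(x−vt)²/(4Dt) = (-11.435)²/(4 × 1.11 × 705) = 0.04177; exp(−0.04177) = 0.9591.
C = 0.008399 × 0.9591 = 0.00806 kg/m³.

0.00806 kg/m³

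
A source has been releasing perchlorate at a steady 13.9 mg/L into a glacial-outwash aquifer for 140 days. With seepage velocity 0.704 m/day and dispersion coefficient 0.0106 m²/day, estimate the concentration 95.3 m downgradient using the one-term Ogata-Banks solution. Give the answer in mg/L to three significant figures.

For a continuous step input, C/C₀ ≈ ½·erfc((x−vt)/(2√(Dt))).
vt = 0.704 × 140 = 98.56 m and 2√(Dt) = 2√(0.0106 × 140) = 2.436 m.
Argument (x−vt)/(2√(Dt)) = (95.3 − 98.56)/2.436 = -1.338; ½·erfc(-1.338) = 0.9708.
C = 13.9 × 0.9708 = 13.5 mg/L.

13.5 mg/L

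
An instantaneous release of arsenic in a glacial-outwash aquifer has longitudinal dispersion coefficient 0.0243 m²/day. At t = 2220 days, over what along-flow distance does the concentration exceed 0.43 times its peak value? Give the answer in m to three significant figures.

27.0 m

The plume is Gaussian with σ = √(2Dt) = √(2 × 0.0243 × 2220) = 10.39 m.
C/C_peak = exp(−Δx²/(2σ²)) = 0.43 ⇒ Δx = σ·√(−2 ln 0.43) = 10.39 × 1.299 = 13.50 m.
Width = 2Δx = 27.0 m.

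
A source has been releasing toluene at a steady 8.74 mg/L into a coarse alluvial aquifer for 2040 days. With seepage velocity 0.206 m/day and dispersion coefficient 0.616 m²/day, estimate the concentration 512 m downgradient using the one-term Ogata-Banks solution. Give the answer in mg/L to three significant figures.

For a continuous step input, C/C₀ ≈ ½·erfc((x−vt)/(2√(Dt))).
vt = 0.206 × 2040 = 420.24 m and 2√(Dt) = 2√(0.616 × 2040) = 70.90 m.
Argument (x−vt)/(2√(Dt)) = (512 − 420.24)/70.90 = 1.294; ½·erfc(1.294) = 0.03363.
C = 8.74 × 0.03363 = 0.294 mg/L.

0.294 mg/L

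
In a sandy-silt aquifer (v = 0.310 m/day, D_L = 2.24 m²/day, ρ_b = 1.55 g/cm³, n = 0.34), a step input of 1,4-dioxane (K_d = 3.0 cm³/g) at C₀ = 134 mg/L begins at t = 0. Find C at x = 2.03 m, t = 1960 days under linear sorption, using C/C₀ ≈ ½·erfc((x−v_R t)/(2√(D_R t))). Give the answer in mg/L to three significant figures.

127 mg/L

Retardation factor R = 1 + ρ_b·K_d/n = 1 + 1.55 × 3.0/0.34 = 14.68.
Sorption retards both mechanisms: v_R = v/R = 0.02112 m/day, D_R = D/R = 0.1526 m²/day.
v_R·t = 0.02112 × 1960 = 41.3952 m; 2√(D_R t) = 34.59 m; argument = (2.03 − 41.3952)/34.59 = -1.138.
C = C₀ × ½·erfc(-1.138) = 134 × 0.9462 = 127 mg/L.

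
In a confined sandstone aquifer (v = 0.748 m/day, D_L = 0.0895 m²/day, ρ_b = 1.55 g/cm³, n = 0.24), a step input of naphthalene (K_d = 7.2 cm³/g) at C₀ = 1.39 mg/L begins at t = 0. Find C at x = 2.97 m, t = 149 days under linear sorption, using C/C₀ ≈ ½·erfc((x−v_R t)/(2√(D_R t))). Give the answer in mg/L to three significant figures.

Retardation factor R = 1 + ρ_b·K_d/n = 1 + 1.55 × 7.2/0.24 = 47.50.
Sorption retards both mechanisms: v_R = v/R = 0.01575 m/day, D_R = D/R = 0.001884 m²/day.
v_R·t = 0.01575 × 149 = 2.34675 m; 2√(D_R t) = 1.060 m; argument = (2.97 − 2.34675)/1.060 = 0.5880.
C = C₀ × ½·erfc(0.5880) = 1.39 × 0.2028 = 0.282 mg/L.

0.282 mg/L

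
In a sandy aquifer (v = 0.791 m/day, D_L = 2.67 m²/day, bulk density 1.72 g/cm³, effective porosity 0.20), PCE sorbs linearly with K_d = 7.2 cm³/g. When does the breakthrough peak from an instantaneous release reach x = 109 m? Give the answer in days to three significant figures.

Retardation factor R = 1 + ρ_b·K_d/n = 1 + 1.72 × 7.2/0.20 = 62.92.
Sorption retards both mechanisms: v_R = v/R = 0.01257 m/day, D_R = D/R = 0.04243 m²/day.
Peak time from v_R²t² + 2D_R t − x² = 0: t = (√(D_R² + v_R²x²) − D_R)/v_R².
√(D_R² + v_R²x²) = √(0.04243² + 0.01257² × 109²) = 1.371; v_R² = 0.0001580.
t = (1.371 − 0.04243)/0.0001580 = 8410 days.

8410 days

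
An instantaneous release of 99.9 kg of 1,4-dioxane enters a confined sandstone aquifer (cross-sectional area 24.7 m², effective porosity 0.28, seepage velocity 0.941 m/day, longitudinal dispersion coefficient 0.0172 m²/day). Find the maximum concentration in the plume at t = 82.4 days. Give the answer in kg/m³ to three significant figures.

3.42 kg/m³

The peak of an instantaneous 1D plume sits at x = vt; there the Gaussian factor is 1 and C_max = M/(n_e·A·√(4πDt)), where n_e·A is the pore area the mass is dissolved in.
√(4πDt) = √(4π × 0.0172 × 82.4) = 4.220 m, so C_max = 99.9/(0.28 × 24.7 × 4.220) = 3.42 kg/m³.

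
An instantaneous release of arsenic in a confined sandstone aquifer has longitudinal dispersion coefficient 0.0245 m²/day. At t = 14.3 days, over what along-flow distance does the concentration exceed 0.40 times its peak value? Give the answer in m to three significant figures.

2.27 m

The plume is Gaussian with σ = √(2Dt) = √(2 × 0.0245 × 14.3) = 0.8371 m.
C/C_peak = exp(−Δx²/(2σ²)) = 0.40 ⇒ Δx = σ·√(−2 ln 0.40) = 0.8371 × 1.354 = 1.133 m.
Width = 2Δx = 2.27 m.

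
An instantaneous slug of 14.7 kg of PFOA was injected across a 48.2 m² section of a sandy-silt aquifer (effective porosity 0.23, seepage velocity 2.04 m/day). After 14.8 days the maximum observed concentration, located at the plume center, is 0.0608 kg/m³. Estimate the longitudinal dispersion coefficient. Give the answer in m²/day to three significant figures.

At the plume center C_max = M/(n_e·A·√(4πDt)), so D = M²/(4πt·(n_e·A·C_max)²).
n_e·A·C_max = 0.23 × 48.2 × 0.0608 = 0.6740 kg/m.
D = 14.7²/(4π × 14.8 × 0.6740²) = 2.56 m²/day.

2.56 m²/day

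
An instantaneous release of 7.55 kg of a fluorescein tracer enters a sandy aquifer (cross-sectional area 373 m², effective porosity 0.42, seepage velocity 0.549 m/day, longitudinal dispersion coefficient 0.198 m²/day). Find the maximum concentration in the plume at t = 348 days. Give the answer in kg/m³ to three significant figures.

0.00164 kg/m³

The peak of an instantaneous 1D plume sits at x = vt; there the Gaussian factor is 1 and C_max = M/(n_e·A·√(4πDt)), where n_e·A is the pore area the mass is dissolved in.
√(4πDt) = √(4π × 0.198 × 348) = 29.43 m, so C_max = 7.55/(0.42 × 373 × 29.43) = 0.00164 kg/m³.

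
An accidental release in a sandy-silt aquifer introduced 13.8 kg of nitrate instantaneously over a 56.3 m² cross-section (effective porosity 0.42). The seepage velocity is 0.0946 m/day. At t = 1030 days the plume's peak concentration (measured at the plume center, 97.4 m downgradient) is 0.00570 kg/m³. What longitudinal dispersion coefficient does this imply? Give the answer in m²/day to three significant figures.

0.810 m²/day

At the plume center C_max = M/(n_e·A·√(4πDt)), so D = M²/(4πt·(n_e·A·C_max)²).
n_e·A·C_max = 0.42 × 56.3 × 0.00570 = 0.1348 kg/m.
D = 13.8²/(4π × 1030 × 0.1348²) = 0.810 m²/day.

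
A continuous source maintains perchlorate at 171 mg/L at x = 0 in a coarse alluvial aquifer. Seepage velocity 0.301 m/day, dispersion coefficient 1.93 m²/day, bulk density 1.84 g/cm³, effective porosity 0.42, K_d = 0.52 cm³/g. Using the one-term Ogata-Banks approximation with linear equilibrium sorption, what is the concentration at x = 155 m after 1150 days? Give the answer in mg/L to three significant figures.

15.3 mg/L

Retardation factor R = 1 + ρ_b·K_d/n = 1 + 1.84 × 0.52/0.42 = 3.278.
Sorption retards both mechanisms: v_R = v/R = 0.09182 m/day, D_R = D/R = 0.5888 m²/day.
v_R·t = 0.09182 × 1150 = 105.593 m; 2√(D_R t) = 52.04 m; argument = (155 − 105.593)/52.04 = 0.9494.
C = C₀ × ½·erfc(0.9494) = 171 × 0.08969 = 15.3 mg/L.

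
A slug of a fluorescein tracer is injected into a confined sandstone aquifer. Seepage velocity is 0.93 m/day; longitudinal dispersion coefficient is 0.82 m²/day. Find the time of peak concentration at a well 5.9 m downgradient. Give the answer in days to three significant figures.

5.47 days

For the 1D instantaneous-source solution, setting ∂C/∂t = 0 at fixed x gives v²t² + 2Dt − x² = 0, so t = (√(D² + v²x²) − D)/v².
√(D² + v²x²) = √(0.82² + 0.93² × 5.9²) = 5.548; v² = 0.8649.
t = (5.548 − 0.82)/0.8649 = 5.47 days (vs. the pure-advection estimate x/v = 6.34 d).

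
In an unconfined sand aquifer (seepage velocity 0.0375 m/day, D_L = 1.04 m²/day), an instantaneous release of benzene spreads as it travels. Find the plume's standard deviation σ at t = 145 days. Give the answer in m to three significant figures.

17.4 m

Dispersive spreading gives a Gaussian with σ² = 2Dt; advection only shifts the center.
σ = √(2 × 1.04 × 145) = 17.4 m.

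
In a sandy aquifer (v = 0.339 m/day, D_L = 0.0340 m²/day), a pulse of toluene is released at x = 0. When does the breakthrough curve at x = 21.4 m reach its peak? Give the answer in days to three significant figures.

For the 1D instantaneous-source solution, setting ∂C/∂t = 0 at fixed x gives v²t² + 2Dt − x² = 0, so t = (√(D² + v²x²) − D)/v².
√(D² + v²x²) = √(0.0340² + 0.339² × 21.4²) = 7.255; v² = 0.114921.
t = (7.255 − 0.0340)/0.114921 = 62.8 days (vs. the pure-advection estimate x/v = 63.1 d).

62.8 days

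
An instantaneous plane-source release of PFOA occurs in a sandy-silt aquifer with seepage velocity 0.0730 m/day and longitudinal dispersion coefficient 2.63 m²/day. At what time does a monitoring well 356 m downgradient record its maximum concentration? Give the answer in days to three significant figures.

For the 1D instantaneous-source solution, setting ∂C/∂t = 0 at fixed x gives v²t² + 2Dt − x² = 0, so t = (√(D² + v²x²) − D)/v².
√(D² + v²x²) = √(2.63² + 0.0730² × 356²) = 26.12; v² = 0.005329.
t = (26.12 − 2.63)/0.005329 = 4410 days (vs. the pure-advection estimate x/v = 4880 d).

4410 days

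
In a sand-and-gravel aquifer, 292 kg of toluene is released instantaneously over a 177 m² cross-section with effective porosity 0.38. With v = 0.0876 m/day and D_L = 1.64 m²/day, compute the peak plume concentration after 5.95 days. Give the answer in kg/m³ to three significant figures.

0.392 kg/m³

The peak of an instantaneous 1D plume sits at x = vt; there the Gaussian factor is 1 and C_max = M/(n_e·A·√(4πDt)), where n_e·A is the pore area the mass is dissolved in.
√(4πDt) = √(4π × 1.64 × 5.95) = 11.07 m, so C_max = 292/(0.38 × 177 × 11.07) = 0.392 kg/m³.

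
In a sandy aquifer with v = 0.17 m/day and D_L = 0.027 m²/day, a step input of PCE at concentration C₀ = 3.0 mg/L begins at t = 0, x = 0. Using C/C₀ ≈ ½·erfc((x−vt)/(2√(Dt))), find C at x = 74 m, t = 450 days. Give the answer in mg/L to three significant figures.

For a continuous step input, C/C₀ ≈ ½·erfc((x−vt)/(2√(Dt))).
vt = 0.17 × 450 = 76.5 m and 2√(Dt) = 2√(0.027 × 450) = 6.971 m.
Argument (x−vt)/(2√(Dt)) = (74 − 76.5)/6.971 = -0.3586; ½·erfc(-0.3586) = 0.6940.
C = 3.0 × 0.6940 = 2.08 mg/L.

2.08 mg/L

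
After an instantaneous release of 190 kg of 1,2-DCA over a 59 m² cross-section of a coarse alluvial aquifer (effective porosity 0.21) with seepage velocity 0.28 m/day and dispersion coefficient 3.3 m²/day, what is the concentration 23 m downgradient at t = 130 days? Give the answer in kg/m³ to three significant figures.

0.188 kg/m³

For an instantaneous plane source, C(x,t) = M/(n_e·A·√(4πDt)) · exp(−(x−vt)²/(4Dt)), with n_e·A the pore (flow) area.
Plume center vt = 0.28 × 130 = 36.4 m, so the well at 23 m is 13.4 m upgradient of the peak.
√(4πDt) = 73.42 m, giving peak height M/(n_e·A·√(4πDt)) = 190/(0.21 × 59 × 73.42) = 0.2089 kg/m³.
(x−vt)²/(4Dt) = (-13.4)²/(4 × 3.3 × 130) = 0.1046; exp(−0.1046) = 0.9007.
C = 0.2089 × 0.9007 = 0.188 kg/m³.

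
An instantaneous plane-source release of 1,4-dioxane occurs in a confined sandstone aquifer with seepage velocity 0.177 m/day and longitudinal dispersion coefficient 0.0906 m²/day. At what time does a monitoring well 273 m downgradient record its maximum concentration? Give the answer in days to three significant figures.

For the 1D instantaneous-source solution, setting ∂C/∂t = 0 at fixed x gives v²t² + 2Dt − x² = 0, so t = (√(D² + v²x²) − D)/v².
√(D² + v²x²) = √(0.0906² + 0.177² × 273²) = 48.32; v² = 0.031329.
t = (48.32 − 0.0906)/0.031329 = 1540 days (vs. the pure-advection estimate x/v = 1540 d).

1540 days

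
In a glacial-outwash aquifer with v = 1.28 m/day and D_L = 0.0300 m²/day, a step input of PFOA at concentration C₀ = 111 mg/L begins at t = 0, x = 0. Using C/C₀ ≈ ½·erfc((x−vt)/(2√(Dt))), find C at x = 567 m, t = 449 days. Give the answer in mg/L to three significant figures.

103 mg/L

For a continuous step input, C/C₀ ≈ ½·erfc((x−vt)/(2√(Dt))).
vt = 1.28 × 449 = 574.72 m and 2√(Dt) = 2√(0.0300 × 449) = 7.340 m.
Argument (x−vt)/(2√(Dt)) = (567 − 574.72)/7.340 = -1.052; ½·erfc(-1.052) = 0.9316.
C = 111 × 0.9316 = 103 mg/L.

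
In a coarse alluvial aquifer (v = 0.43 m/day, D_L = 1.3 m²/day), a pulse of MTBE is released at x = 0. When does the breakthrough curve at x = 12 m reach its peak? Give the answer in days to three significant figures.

21.7 days

For the 1D instantaneous-source solution, setting ∂C/∂t = 0 at fixed x gives v²t² + 2Dt − x² = 0, so t = (√(D² + v²x²) − D)/v².
√(D² + v²x²) = √(1.3² + 0.43² × 12²) = 5.321; v² = 0.1849.
t = (5.321 − 1.3)/0.1849 = 21.7 days (vs. the pure-advection estimate x/v = 27.9 d).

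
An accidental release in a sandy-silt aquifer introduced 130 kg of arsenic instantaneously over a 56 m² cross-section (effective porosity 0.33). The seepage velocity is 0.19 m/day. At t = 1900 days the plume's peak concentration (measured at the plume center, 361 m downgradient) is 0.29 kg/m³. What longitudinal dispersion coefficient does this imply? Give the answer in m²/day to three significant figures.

0.0246 m²/day

At the plume center C_max = M/(n_e·A·√(4πDt)), so D = M²/(4πt·(n_e·A·C_max)²).
n_e·A·C_max = 0.33 × 56 × 0.29 = 5.359 kg/m.
D = 130²/(4π × 1900 × 5.359²) = 0.0246 m²/day.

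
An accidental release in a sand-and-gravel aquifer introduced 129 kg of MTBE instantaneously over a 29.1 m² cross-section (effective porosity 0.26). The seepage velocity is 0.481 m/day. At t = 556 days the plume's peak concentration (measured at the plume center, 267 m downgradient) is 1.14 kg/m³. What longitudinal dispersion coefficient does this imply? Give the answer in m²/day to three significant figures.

0.0320 m²/day

At the plume center C_max = M/(n_e·A·√(4πDt)), so D = M²/(4πt·(n_e·A·C_max)²).
n_e·A·C_max = 0.26 × 29.1 × 1.14 = 8.625 kg/m.
D = 129²/(4π × 556 × 8.625²) = 0.0320 m²/day.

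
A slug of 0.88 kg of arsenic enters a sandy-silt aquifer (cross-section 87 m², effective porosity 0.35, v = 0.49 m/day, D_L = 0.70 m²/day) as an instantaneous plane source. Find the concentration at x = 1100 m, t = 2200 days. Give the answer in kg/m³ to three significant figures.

For an instantaneous plane source, C(x,t) = M/(n_e·A·√(4πDt)) · exp(−(x−vt)²/(4Dt)), with n_e·A the pore (flow) area.
Plume center vt = 0.49 × 2200 = 1078 m, so the well at 1100 m is 22 m downgradient of the peak.
√(4πDt) = 139.1 m, giving peak height M/(n_e·A·√(4πDt)) = 0.88/(0.35 × 87 × 139.1) = 0.0002078 kg/m³.
(x−vt)²/(4Dt) = (22)²/(4 × 0.70 × 2200) = 0.07857; exp(−0.07857) = 0.9244.
C = 0.0002078 × 0.9244 = 0.000192 kg/m³.

0.000192 kg/m³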